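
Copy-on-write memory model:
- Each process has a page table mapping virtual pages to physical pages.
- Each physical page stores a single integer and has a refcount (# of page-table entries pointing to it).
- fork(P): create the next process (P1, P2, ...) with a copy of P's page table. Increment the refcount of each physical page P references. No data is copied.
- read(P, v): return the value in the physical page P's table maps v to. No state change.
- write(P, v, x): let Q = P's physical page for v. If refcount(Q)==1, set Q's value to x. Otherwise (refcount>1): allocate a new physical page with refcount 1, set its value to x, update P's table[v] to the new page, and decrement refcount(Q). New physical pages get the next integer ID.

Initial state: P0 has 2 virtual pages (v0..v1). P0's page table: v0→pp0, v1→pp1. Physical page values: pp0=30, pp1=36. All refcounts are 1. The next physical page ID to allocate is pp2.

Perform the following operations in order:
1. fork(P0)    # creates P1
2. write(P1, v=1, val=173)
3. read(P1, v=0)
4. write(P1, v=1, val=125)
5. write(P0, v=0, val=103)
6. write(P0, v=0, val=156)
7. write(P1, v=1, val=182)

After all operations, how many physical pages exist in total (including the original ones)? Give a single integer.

Op 1: fork(P0) -> P1. 2 ppages; refcounts: pp0:2 pp1:2
Op 2: write(P1, v1, 173). refcount(pp1)=2>1 -> COPY to pp2. 3 ppages; refcounts: pp0:2 pp1:1 pp2:1
Op 3: read(P1, v0) -> 30. No state change.
Op 4: write(P1, v1, 125). refcount(pp2)=1 -> write in place. 3 ppages; refcounts: pp0:2 pp1:1 pp2:1
Op 5: write(P0, v0, 103). refcount(pp0)=2>1 -> COPY to pp3. 4 ppages; refcounts: pp0:1 pp1:1 pp2:1 pp3:1
Op 6: write(P0, v0, 156). refcount(pp3)=1 -> write in place. 4 ppages; refcounts: pp0:1 pp1:1 pp2:1 pp3:1
Op 7: write(P1, v1, 182). refcount(pp2)=1 -> write in place. 4 ppages; refcounts: pp0:1 pp1:1 pp2:1 pp3:1

Answer: 4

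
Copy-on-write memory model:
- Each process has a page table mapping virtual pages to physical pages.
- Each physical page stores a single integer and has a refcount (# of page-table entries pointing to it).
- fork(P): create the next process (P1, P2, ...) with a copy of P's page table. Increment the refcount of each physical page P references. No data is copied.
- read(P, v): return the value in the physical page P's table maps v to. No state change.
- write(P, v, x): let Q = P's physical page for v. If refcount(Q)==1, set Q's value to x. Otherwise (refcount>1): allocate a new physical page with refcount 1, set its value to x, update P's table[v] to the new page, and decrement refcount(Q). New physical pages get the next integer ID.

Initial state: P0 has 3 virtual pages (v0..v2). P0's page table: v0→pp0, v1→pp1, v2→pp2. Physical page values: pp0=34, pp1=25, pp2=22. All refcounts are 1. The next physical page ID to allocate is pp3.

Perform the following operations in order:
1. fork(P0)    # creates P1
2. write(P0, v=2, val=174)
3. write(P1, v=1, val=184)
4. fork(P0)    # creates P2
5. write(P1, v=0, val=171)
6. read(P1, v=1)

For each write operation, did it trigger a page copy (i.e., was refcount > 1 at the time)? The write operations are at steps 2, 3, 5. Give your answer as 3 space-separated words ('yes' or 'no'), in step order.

Op 1: fork(P0) -> P1. 3 ppages; refcounts: pp0:2 pp1:2 pp2:2
Op 2: write(P0, v2, 174). refcount(pp2)=2>1 -> COPY to pp3. 4 ppages; refcounts: pp0:2 pp1:2 pp2:1 pp3:1
Op 3: write(P1, v1, 184). refcount(pp1)=2>1 -> COPY to pp4. 5 ppages; refcounts: pp0:2 pp1:1 pp2:1 pp3:1 pp4:1
Op 4: fork(P0) -> P2. 5 ppages; refcounts: pp0:3 pp1:2 pp2:1 pp3:2 pp4:1
Op 5: write(P1, v0, 171). refcount(pp0)=3>1 -> COPY to pp5. 6 ppages; refcounts: pp0:2 pp1:2 pp2:1 pp3:2 pp4:1 pp5:1
Op 6: read(P1, v1) -> 184. No state change.

yes yes yes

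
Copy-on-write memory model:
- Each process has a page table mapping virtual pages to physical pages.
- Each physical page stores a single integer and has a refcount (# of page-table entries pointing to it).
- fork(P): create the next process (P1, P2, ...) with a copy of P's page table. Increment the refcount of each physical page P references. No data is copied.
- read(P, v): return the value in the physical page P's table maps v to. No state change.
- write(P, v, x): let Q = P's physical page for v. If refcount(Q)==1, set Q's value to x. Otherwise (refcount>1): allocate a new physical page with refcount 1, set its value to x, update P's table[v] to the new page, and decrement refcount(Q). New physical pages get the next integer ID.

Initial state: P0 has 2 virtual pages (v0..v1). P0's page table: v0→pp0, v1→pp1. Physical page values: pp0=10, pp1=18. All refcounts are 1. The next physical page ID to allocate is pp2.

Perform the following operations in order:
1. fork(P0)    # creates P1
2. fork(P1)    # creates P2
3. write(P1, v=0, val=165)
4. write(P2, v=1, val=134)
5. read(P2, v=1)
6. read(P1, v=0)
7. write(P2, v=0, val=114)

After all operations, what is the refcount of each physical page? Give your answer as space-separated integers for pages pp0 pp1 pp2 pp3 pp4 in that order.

Op 1: fork(P0) -> P1. 2 ppages; refcounts: pp0:2 pp1:2
Op 2: fork(P1) -> P2. 2 ppages; refcounts: pp0:3 pp1:3
Op 3: write(P1, v0, 165). refcount(pp0)=3>1 -> COPY to pp2. 3 ppages; refcounts: pp0:2 pp1:3 pp2:1
Op 4: write(P2, v1, 134). refcount(pp1)=3>1 -> COPY to pp3. 4 ppages; refcounts: pp0:2 pp1:2 pp2:1 pp3:1
Op 5: read(P2, v1) -> 134. No state change.
Op 6: read(P1, v0) -> 165. No state change.
Op 7: write(P2, v0, 114). refcount(pp0)=2>1 -> COPY to pp4. 5 ppages; refcounts: pp0:1 pp1:2 pp2:1 pp3:1 pp4:1

Answer: 1 2 1 1 1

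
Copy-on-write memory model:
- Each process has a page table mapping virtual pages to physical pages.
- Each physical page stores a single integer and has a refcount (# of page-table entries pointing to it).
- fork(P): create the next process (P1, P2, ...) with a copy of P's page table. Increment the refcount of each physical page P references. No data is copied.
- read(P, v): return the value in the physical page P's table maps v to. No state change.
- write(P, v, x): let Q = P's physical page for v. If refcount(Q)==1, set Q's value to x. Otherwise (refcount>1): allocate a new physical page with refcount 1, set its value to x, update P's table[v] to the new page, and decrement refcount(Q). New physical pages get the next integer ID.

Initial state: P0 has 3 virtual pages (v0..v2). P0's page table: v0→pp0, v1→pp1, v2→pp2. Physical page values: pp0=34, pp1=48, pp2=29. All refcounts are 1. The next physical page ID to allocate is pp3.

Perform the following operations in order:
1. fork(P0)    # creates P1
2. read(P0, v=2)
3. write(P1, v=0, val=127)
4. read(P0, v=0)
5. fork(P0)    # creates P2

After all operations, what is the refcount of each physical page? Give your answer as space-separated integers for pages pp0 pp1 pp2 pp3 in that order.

Op 1: fork(P0) -> P1. 3 ppages; refcounts: pp0:2 pp1:2 pp2:2
Op 2: read(P0, v2) -> 29. No state change.
Op 3: write(P1, v0, 127). refcount(pp0)=2>1 -> COPY to pp3. 4 ppages; refcounts: pp0:1 pp1:2 pp2:2 pp3:1
Op 4: read(P0, v0) -> 34. No state change.
Op 5: fork(P0) -> P2. 4 ppages; refcounts: pp0:2 pp1:3 pp2:3 pp3:1

Answer: 2 3 3 1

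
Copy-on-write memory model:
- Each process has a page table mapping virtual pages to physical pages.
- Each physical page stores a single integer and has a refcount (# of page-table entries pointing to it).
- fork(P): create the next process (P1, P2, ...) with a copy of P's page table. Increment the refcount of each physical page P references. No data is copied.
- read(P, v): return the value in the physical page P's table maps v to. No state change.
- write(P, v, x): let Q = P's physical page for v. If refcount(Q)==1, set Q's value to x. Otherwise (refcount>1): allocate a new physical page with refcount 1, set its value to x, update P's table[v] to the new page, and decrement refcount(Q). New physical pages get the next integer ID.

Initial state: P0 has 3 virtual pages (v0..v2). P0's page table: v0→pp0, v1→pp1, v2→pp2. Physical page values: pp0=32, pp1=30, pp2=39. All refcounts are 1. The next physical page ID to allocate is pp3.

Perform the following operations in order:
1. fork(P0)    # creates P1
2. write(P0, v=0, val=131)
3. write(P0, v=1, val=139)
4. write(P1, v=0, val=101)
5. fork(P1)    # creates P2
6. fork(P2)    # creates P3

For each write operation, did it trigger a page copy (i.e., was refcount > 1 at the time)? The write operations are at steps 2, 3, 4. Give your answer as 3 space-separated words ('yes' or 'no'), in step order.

Op 1: fork(P0) -> P1. 3 ppages; refcounts: pp0:2 pp1:2 pp2:2
Op 2: write(P0, v0, 131). refcount(pp0)=2>1 -> COPY to pp3. 4 ppages; refcounts: pp0:1 pp1:2 pp2:2 pp3:1
Op 3: write(P0, v1, 139). refcount(pp1)=2>1 -> COPY to pp4. 5 ppages; refcounts: pp0:1 pp1:1 pp2:2 pp3:1 pp4:1
Op 4: write(P1, v0, 101). refcount(pp0)=1 -> write in place. 5 ppages; refcounts: pp0:1 pp1:1 pp2:2 pp3:1 pp4:1
Op 5: fork(P1) -> P2. 5 ppages; refcounts: pp0:2 pp1:2 pp2:3 pp3:1 pp4:1
Op 6: fork(P2) -> P3. 5 ppages; refcounts: pp0:3 pp1:3 pp2:4 pp3:1 pp4:1

yes yes no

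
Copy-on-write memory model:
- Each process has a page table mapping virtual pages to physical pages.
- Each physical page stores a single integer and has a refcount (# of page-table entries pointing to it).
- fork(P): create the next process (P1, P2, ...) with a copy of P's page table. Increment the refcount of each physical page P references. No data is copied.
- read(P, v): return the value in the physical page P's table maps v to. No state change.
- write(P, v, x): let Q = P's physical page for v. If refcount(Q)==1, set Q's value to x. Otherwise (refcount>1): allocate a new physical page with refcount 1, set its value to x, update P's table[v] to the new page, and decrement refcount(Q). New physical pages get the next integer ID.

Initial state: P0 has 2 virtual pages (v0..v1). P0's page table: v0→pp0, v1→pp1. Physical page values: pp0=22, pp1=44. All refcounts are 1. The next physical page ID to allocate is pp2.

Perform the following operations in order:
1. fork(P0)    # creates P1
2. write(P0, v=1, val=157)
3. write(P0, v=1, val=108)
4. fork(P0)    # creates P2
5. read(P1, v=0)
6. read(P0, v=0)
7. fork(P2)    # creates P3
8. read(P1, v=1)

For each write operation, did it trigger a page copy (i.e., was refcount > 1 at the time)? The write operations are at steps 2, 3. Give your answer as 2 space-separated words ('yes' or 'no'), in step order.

Op 1: fork(P0) -> P1. 2 ppages; refcounts: pp0:2 pp1:2
Op 2: write(P0, v1, 157). refcount(pp1)=2>1 -> COPY to pp2. 3 ppages; refcounts: pp0:2 pp1:1 pp2:1
Op 3: write(P0, v1, 108). refcount(pp2)=1 -> write in place. 3 ppages; refcounts: pp0:2 pp1:1 pp2:1
Op 4: fork(P0) -> P2. 3 ppages; refcounts: pp0:3 pp1:1 pp2:2
Op 5: read(P1, v0) -> 22. No state change.
Op 6: read(P0, v0) -> 22. No state change.
Op 7: fork(P2) -> P3. 3 ppages; refcounts: pp0:4 pp1:1 pp2:3
Op 8: read(P1, v1) -> 44. No state change.

yes no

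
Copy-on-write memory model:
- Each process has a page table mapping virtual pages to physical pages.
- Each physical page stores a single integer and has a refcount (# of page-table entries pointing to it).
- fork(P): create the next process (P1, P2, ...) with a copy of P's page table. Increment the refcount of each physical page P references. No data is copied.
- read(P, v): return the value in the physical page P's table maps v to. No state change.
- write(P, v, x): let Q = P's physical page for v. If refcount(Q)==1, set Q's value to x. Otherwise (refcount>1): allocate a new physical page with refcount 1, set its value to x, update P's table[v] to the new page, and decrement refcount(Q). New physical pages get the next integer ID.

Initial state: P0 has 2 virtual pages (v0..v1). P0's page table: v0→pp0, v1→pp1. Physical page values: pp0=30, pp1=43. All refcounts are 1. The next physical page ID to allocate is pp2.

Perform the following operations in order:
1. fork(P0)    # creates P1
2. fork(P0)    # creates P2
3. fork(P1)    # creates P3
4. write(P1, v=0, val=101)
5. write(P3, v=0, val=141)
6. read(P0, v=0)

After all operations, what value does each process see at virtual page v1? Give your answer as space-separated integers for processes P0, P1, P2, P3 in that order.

Op 1: fork(P0) -> P1. 2 ppages; refcounts: pp0:2 pp1:2
Op 2: fork(P0) -> P2. 2 ppages; refcounts: pp0:3 pp1:3
Op 3: fork(P1) -> P3. 2 ppages; refcounts: pp0:4 pp1:4
Op 4: write(P1, v0, 101). refcount(pp0)=4>1 -> COPY to pp2. 3 ppages; refcounts: pp0:3 pp1:4 pp2:1
Op 5: write(P3, v0, 141). refcount(pp0)=3>1 -> COPY to pp3. 4 ppages; refcounts: pp0:2 pp1:4 pp2:1 pp3:1
Op 6: read(P0, v0) -> 30. No state change.
P0: v1 -> pp1 = 43
P1: v1 -> pp1 = 43
P2: v1 -> pp1 = 43
P3: v1 -> pp1 = 43

Answer: 43 43 43 43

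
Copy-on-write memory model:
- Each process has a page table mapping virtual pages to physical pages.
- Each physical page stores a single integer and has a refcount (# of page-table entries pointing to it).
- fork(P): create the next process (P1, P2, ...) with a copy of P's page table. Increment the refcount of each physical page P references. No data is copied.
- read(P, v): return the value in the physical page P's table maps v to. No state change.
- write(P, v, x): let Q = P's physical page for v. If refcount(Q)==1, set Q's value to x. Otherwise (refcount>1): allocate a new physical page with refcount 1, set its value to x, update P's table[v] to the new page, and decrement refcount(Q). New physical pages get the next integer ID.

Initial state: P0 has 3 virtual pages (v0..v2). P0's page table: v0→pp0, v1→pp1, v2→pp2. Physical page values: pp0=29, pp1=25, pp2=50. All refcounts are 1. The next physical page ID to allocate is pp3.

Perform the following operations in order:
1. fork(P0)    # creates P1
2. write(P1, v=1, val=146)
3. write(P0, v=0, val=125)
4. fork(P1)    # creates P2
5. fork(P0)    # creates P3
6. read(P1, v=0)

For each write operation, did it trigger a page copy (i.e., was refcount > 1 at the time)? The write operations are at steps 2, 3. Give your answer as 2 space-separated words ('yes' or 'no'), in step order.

Op 1: fork(P0) -> P1. 3 ppages; refcounts: pp0:2 pp1:2 pp2:2
Op 2: write(P1, v1, 146). refcount(pp1)=2>1 -> COPY to pp3. 4 ppages; refcounts: pp0:2 pp1:1 pp2:2 pp3:1
Op 3: write(P0, v0, 125). refcount(pp0)=2>1 -> COPY to pp4. 5 ppages; refcounts: pp0:1 pp1:1 pp2:2 pp3:1 pp4:1
Op 4: fork(P1) -> P2. 5 ppages; refcounts: pp0:2 pp1:1 pp2:3 pp3:2 pp4:1
Op 5: fork(P0) -> P3. 5 ppages; refcounts: pp0:2 pp1:2 pp2:4 pp3:2 pp4:2
Op 6: read(P1, v0) -> 29. No state change.

yes yes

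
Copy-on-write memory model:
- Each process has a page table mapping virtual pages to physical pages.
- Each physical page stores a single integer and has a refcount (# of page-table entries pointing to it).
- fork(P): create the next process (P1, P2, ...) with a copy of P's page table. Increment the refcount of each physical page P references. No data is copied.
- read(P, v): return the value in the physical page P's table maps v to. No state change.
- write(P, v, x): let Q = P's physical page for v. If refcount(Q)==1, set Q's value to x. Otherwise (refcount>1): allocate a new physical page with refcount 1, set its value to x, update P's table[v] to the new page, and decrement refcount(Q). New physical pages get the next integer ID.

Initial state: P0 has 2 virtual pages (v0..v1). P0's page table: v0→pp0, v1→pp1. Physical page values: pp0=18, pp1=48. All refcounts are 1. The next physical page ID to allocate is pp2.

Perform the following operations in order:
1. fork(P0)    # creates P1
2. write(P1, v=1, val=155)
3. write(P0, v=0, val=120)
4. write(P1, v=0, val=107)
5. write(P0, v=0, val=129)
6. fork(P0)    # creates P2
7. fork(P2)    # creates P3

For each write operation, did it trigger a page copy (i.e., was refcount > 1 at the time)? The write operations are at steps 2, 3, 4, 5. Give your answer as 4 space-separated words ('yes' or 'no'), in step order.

Op 1: fork(P0) -> P1. 2 ppages; refcounts: pp0:2 pp1:2
Op 2: write(P1, v1, 155). refcount(pp1)=2>1 -> COPY to pp2. 3 ppages; refcounts: pp0:2 pp1:1 pp2:1
Op 3: write(P0, v0, 120). refcount(pp0)=2>1 -> COPY to pp3. 4 ppages; refcounts: pp0:1 pp1:1 pp2:1 pp3:1
Op 4: write(P1, v0, 107). refcount(pp0)=1 -> write in place. 4 ppages; refcounts: pp0:1 pp1:1 pp2:1 pp3:1
Op 5: write(P0, v0, 129). refcount(pp3)=1 -> write in place. 4 ppages; refcounts: pp0:1 pp1:1 pp2:1 pp3:1
Op 6: fork(P0) -> P2. 4 ppages; refcounts: pp0:1 pp1:2 pp2:1 pp3:2
Op 7: fork(P2) -> P3. 4 ppages; refcounts: pp0:1 pp1:3 pp2:1 pp3:3

yes yes no no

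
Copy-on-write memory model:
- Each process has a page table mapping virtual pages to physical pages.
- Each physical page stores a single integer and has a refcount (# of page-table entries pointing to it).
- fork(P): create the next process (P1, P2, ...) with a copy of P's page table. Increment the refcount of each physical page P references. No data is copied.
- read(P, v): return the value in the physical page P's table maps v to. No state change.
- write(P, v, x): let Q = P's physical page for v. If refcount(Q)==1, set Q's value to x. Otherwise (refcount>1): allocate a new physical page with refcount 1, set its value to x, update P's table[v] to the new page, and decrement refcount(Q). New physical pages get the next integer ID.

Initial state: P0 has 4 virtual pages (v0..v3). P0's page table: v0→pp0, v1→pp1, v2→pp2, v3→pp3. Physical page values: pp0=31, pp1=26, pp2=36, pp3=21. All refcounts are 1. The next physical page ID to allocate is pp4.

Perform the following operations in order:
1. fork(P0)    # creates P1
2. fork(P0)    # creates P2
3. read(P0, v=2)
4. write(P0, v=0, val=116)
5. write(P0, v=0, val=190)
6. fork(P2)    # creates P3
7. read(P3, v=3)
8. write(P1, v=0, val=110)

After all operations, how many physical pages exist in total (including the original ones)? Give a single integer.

Answer: 6

Derivation:
Op 1: fork(P0) -> P1. 4 ppages; refcounts: pp0:2 pp1:2 pp2:2 pp3:2
Op 2: fork(P0) -> P2. 4 ppages; refcounts: pp0:3 pp1:3 pp2:3 pp3:3
Op 3: read(P0, v2) -> 36. No state change.
Op 4: write(P0, v0, 116). refcount(pp0)=3>1 -> COPY to pp4. 5 ppages; refcounts: pp0:2 pp1:3 pp2:3 pp3:3 pp4:1
Op 5: write(P0, v0, 190). refcount(pp4)=1 -> write in place. 5 ppages; refcounts: pp0:2 pp1:3 pp2:3 pp3:3 pp4:1
Op 6: fork(P2) -> P3. 5 ppages; refcounts: pp0:3 pp1:4 pp2:4 pp3:4 pp4:1
Op 7: read(P3, v3) -> 21. No state change.
Op 8: write(P1, v0, 110). refcount(pp0)=3>1 -> COPY to pp5. 6 ppages; refcounts: pp0:2 pp1:4 pp2:4 pp3:4 pp4:1 pp5:1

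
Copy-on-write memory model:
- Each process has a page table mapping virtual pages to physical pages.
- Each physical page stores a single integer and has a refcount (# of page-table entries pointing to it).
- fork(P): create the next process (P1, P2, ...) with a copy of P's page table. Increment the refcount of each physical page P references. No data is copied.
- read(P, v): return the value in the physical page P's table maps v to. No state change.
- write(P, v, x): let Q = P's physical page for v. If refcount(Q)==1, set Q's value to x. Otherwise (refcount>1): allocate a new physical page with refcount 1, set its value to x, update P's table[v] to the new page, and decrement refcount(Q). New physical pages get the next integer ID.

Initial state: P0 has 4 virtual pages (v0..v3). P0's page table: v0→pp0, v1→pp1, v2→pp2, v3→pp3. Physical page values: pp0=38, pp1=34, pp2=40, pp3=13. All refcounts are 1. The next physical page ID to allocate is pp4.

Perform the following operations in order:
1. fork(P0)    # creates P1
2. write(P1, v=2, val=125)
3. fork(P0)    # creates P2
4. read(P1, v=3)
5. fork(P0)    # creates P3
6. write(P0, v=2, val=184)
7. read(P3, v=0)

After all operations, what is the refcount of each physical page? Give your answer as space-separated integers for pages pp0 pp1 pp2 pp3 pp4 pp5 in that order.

Answer: 4 4 2 4 1 1

Derivation:
Op 1: fork(P0) -> P1. 4 ppages; refcounts: pp0:2 pp1:2 pp2:2 pp3:2
Op 2: write(P1, v2, 125). refcount(pp2)=2>1 -> COPY to pp4. 5 ppages; refcounts: pp0:2 pp1:2 pp2:1 pp3:2 pp4:1
Op 3: fork(P0) -> P2. 5 ppages; refcounts: pp0:3 pp1:3 pp2:2 pp3:3 pp4:1
Op 4: read(P1, v3) -> 13. No state change.
Op 5: fork(P0) -> P3. 5 ppages; refcounts: pp0:4 pp1:4 pp2:3 pp3:4 pp4:1
Op 6: write(P0, v2, 184). refcount(pp2)=3>1 -> COPY to pp5. 6 ppages; refcounts: pp0:4 pp1:4 pp2:2 pp3:4 pp4:1 pp5:1
Op 7: read(P3, v0) -> 38. No state change.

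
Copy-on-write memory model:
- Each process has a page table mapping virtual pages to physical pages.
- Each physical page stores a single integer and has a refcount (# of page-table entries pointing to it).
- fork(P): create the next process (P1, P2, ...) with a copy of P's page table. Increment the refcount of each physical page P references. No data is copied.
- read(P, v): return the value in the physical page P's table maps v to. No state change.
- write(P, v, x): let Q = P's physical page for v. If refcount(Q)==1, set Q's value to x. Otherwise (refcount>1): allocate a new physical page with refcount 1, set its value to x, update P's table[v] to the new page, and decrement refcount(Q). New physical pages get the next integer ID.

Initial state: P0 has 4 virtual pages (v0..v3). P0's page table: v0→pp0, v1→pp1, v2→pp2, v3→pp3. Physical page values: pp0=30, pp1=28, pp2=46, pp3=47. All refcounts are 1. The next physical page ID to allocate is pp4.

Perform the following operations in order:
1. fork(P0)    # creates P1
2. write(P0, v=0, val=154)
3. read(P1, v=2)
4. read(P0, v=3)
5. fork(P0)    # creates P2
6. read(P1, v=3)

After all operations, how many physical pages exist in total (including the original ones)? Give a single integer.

Op 1: fork(P0) -> P1. 4 ppages; refcounts: pp0:2 pp1:2 pp2:2 pp3:2
Op 2: write(P0, v0, 154). refcount(pp0)=2>1 -> COPY to pp4. 5 ppages; refcounts: pp0:1 pp1:2 pp2:2 pp3:2 pp4:1
Op 3: read(P1, v2) -> 46. No state change.
Op 4: read(P0, v3) -> 47. No state change.
Op 5: fork(P0) -> P2. 5 ppages; refcounts: pp0:1 pp1:3 pp2:3 pp3:3 pp4:2
Op 6: read(P1, v3) -> 47. No state change.

Answer: 5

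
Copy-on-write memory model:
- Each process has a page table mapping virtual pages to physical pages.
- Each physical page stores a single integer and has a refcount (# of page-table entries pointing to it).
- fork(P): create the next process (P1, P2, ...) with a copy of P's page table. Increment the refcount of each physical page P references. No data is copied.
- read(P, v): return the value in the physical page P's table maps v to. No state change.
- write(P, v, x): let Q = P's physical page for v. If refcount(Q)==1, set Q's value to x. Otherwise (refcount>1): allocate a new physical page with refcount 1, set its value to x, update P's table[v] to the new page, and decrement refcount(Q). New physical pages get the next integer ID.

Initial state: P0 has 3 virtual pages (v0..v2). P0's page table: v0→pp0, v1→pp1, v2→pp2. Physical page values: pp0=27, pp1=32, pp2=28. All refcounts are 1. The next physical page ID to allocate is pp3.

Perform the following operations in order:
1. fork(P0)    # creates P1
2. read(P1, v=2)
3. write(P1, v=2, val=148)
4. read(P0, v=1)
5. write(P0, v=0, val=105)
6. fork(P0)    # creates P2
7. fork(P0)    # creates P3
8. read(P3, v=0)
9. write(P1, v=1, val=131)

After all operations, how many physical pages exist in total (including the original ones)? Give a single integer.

Op 1: fork(P0) -> P1. 3 ppages; refcounts: pp0:2 pp1:2 pp2:2
Op 2: read(P1, v2) -> 28. No state change.
Op 3: write(P1, v2, 148). refcount(pp2)=2>1 -> COPY to pp3. 4 ppages; refcounts: pp0:2 pp1:2 pp2:1 pp3:1
Op 4: read(P0, v1) -> 32. No state change.
Op 5: write(P0, v0, 105). refcount(pp0)=2>1 -> COPY to pp4. 5 ppages; refcounts: pp0:1 pp1:2 pp2:1 pp3:1 pp4:1
Op 6: fork(P0) -> P2. 5 ppages; refcounts: pp0:1 pp1:3 pp2:2 pp3:1 pp4:2
Op 7: fork(P0) -> P3. 5 ppages; refcounts: pp0:1 pp1:4 pp2:3 pp3:1 pp4:3
Op 8: read(P3, v0) -> 105. No state change.
Op 9: write(P1, v1, 131). refcount(pp1)=4>1 -> COPY to pp5. 6 ppages; refcounts: pp0:1 pp1:3 pp2:3 pp3:1 pp4:3 pp5:1

Answer: 6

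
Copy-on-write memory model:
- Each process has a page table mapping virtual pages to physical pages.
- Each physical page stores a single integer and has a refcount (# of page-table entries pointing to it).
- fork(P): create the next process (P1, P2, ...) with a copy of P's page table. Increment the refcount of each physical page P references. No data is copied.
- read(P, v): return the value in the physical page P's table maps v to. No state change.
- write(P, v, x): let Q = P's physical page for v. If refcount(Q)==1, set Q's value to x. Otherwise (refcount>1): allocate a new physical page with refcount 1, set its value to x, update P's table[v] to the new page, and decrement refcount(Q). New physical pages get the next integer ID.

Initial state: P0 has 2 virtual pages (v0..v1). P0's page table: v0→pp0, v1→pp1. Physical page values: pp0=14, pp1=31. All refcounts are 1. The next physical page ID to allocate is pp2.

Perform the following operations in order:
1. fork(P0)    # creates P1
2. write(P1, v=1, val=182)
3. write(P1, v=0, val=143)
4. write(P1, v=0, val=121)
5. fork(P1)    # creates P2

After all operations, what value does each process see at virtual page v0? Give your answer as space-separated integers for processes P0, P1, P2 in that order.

Answer: 14 121 121

Derivation:
Op 1: fork(P0) -> P1. 2 ppages; refcounts: pp0:2 pp1:2
Op 2: write(P1, v1, 182). refcount(pp1)=2>1 -> COPY to pp2. 3 ppages; refcounts: pp0:2 pp1:1 pp2:1
Op 3: write(P1, v0, 143). refcount(pp0)=2>1 -> COPY to pp3. 4 ppages; refcounts: pp0:1 pp1:1 pp2:1 pp3:1
Op 4: write(P1, v0, 121). refcount(pp3)=1 -> write in place. 4 ppages; refcounts: pp0:1 pp1:1 pp2:1 pp3:1
Op 5: fork(P1) -> P2. 4 ppages; refcounts: pp0:1 pp1:1 pp2:2 pp3:2
P0: v0 -> pp0 = 14
P1: v0 -> pp3 = 121
P2: v0 -> pp3 = 121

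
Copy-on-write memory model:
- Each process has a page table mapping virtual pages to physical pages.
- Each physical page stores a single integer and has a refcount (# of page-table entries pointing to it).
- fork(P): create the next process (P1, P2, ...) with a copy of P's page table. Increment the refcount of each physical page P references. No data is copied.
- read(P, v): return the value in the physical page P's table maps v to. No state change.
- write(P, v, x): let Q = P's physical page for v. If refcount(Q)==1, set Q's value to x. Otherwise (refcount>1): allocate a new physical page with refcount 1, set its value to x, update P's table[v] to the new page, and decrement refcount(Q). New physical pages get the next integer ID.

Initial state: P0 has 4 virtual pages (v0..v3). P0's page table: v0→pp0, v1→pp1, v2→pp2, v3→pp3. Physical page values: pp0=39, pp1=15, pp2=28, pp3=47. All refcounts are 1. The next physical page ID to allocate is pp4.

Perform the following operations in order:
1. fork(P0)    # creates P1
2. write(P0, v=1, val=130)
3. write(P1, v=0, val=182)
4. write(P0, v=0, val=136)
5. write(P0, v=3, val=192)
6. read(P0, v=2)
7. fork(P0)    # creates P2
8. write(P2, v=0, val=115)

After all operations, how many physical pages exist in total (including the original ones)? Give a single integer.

Answer: 8

Derivation:
Op 1: fork(P0) -> P1. 4 ppages; refcounts: pp0:2 pp1:2 pp2:2 pp3:2
Op 2: write(P0, v1, 130). refcount(pp1)=2>1 -> COPY to pp4. 5 ppages; refcounts: pp0:2 pp1:1 pp2:2 pp3:2 pp4:1
Op 3: write(P1, v0, 182). refcount(pp0)=2>1 -> COPY to pp5. 6 ppages; refcounts: pp0:1 pp1:1 pp2:2 pp3:2 pp4:1 pp5:1
Op 4: write(P0, v0, 136). refcount(pp0)=1 -> write in place. 6 ppages; refcounts: pp0:1 pp1:1 pp2:2 pp3:2 pp4:1 pp5:1
Op 5: write(P0, v3, 192). refcount(pp3)=2>1 -> COPY to pp6. 7 ppages; refcounts: pp0:1 pp1:1 pp2:2 pp3:1 pp4:1 pp5:1 pp6:1
Op 6: read(P0, v2) -> 28. No state change.
Op 7: fork(P0) -> P2. 7 ppages; refcounts: pp0:2 pp1:1 pp2:3 pp3:1 pp4:2 pp5:1 pp6:2
Op 8: write(P2, v0, 115). refcount(pp0)=2>1 -> COPY to pp7. 8 ppages; refcounts: pp0:1 pp1:1 pp2:3 pp3:1 pp4:2 pp5:1 pp6:2 pp7:1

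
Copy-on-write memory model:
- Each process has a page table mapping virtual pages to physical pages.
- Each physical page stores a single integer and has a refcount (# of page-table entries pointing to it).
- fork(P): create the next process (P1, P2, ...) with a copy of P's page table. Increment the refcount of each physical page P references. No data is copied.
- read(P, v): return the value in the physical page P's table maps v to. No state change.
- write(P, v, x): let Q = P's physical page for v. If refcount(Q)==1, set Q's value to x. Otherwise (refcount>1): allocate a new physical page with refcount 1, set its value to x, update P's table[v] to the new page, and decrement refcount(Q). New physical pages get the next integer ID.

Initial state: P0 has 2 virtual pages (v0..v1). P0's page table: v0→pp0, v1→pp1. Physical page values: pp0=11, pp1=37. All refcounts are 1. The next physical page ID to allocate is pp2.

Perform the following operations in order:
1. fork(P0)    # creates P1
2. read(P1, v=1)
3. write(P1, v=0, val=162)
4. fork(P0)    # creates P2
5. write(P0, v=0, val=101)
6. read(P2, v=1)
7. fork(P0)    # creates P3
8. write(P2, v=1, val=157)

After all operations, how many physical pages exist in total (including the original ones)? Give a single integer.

Answer: 5

Derivation:
Op 1: fork(P0) -> P1. 2 ppages; refcounts: pp0:2 pp1:2
Op 2: read(P1, v1) -> 37. No state change.
Op 3: write(P1, v0, 162). refcount(pp0)=2>1 -> COPY to pp2. 3 ppages; refcounts: pp0:1 pp1:2 pp2:1
Op 4: fork(P0) -> P2. 3 ppages; refcounts: pp0:2 pp1:3 pp2:1
Op 5: write(P0, v0, 101). refcount(pp0)=2>1 -> COPY to pp3. 4 ppages; refcounts: pp0:1 pp1:3 pp2:1 pp3:1
Op 6: read(P2, v1) -> 37. No state change.
Op 7: fork(P0) -> P3. 4 ppages; refcounts: pp0:1 pp1:4 pp2:1 pp3:2
Op 8: write(P2, v1, 157). refcount(pp1)=4>1 -> COPY to pp4. 5 ppages; refcounts: pp0:1 pp1:3 pp2:1 pp3:2 pp4:1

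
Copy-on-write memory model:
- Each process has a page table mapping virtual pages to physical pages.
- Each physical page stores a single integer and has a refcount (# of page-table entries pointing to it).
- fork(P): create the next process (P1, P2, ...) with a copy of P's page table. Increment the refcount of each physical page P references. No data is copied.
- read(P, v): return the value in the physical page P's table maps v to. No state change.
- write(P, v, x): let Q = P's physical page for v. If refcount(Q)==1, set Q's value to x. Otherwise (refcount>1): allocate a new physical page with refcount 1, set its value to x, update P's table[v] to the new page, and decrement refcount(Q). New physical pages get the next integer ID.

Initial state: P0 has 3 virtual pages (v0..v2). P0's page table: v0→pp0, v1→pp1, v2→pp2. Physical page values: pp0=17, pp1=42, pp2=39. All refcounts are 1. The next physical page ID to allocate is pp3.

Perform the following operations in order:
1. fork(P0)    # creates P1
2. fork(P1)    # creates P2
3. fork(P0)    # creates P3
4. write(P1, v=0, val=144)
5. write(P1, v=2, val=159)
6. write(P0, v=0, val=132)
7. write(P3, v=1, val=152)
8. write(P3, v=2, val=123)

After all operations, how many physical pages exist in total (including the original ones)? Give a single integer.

Op 1: fork(P0) -> P1. 3 ppages; refcounts: pp0:2 pp1:2 pp2:2
Op 2: fork(P1) -> P2. 3 ppages; refcounts: pp0:3 pp1:3 pp2:3
Op 3: fork(P0) -> P3. 3 ppages; refcounts: pp0:4 pp1:4 pp2:4
Op 4: write(P1, v0, 144). refcount(pp0)=4>1 -> COPY to pp3. 4 ppages; refcounts: pp0:3 pp1:4 pp2:4 pp3:1
Op 5: write(P1, v2, 159). refcount(pp2)=4>1 -> COPY to pp4. 5 ppages; refcounts: pp0:3 pp1:4 pp2:3 pp3:1 pp4:1
Op 6: write(P0, v0, 132). refcount(pp0)=3>1 -> COPY to pp5. 6 ppages; refcounts: pp0:2 pp1:4 pp2:3 pp3:1 pp4:1 pp5:1
Op 7: write(P3, v1, 152). refcount(pp1)=4>1 -> COPY to pp6. 7 ppages; refcounts: pp0:2 pp1:3 pp2:3 pp3:1 pp4:1 pp5:1 pp6:1
Op 8: write(P3, v2, 123). refcount(pp2)=3>1 -> COPY to pp7. 8 ppages; refcounts: pp0:2 pp1:3 pp2:2 pp3:1 pp4:1 pp5:1 pp6:1 pp7:1

Answer: 8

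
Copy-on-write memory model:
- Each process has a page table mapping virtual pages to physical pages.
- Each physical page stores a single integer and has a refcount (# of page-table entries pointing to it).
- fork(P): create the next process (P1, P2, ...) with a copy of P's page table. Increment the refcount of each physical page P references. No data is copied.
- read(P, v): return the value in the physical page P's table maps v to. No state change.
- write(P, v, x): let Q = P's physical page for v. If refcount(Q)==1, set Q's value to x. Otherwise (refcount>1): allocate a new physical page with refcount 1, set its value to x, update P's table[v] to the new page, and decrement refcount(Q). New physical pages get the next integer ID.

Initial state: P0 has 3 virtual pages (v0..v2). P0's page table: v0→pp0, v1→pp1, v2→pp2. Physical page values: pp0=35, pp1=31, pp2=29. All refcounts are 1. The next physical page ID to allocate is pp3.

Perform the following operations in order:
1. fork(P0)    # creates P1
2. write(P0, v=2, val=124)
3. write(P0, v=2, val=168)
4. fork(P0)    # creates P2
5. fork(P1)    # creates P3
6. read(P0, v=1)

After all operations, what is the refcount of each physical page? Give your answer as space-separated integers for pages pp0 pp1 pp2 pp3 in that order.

Answer: 4 4 2 2

Derivation:
Op 1: fork(P0) -> P1. 3 ppages; refcounts: pp0:2 pp1:2 pp2:2
Op 2: write(P0, v2, 124). refcount(pp2)=2>1 -> COPY to pp3. 4 ppages; refcounts: pp0:2 pp1:2 pp2:1 pp3:1
Op 3: write(P0, v2, 168). refcount(pp3)=1 -> write in place. 4 ppages; refcounts: pp0:2 pp1:2 pp2:1 pp3:1
Op 4: fork(P0) -> P2. 4 ppages; refcounts: pp0:3 pp1:3 pp2:1 pp3:2
Op 5: fork(P1) -> P3. 4 ppages; refcounts: pp0:4 pp1:4 pp2:2 pp3:2
Op 6: read(P0, v1) -> 31. No state change.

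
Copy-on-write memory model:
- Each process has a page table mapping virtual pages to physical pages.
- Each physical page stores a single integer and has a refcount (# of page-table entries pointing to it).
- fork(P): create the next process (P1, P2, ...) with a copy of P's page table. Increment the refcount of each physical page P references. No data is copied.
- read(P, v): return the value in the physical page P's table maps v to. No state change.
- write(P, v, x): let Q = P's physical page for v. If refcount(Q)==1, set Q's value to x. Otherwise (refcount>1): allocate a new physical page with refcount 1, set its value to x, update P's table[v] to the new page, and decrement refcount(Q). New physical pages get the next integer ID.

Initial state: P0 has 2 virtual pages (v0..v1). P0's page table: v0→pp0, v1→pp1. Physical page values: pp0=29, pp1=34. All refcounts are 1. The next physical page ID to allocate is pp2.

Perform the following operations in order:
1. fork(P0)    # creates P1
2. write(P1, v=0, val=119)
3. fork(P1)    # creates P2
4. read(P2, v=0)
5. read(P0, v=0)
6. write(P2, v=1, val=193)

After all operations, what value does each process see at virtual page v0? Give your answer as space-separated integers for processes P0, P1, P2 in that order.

Answer: 29 119 119

Derivation:
Op 1: fork(P0) -> P1. 2 ppages; refcounts: pp0:2 pp1:2
Op 2: write(P1, v0, 119). refcount(pp0)=2>1 -> COPY to pp2. 3 ppages; refcounts: pp0:1 pp1:2 pp2:1
Op 3: fork(P1) -> P2. 3 ppages; refcounts: pp0:1 pp1:3 pp2:2
Op 4: read(P2, v0) -> 119. No state change.
Op 5: read(P0, v0) -> 29. No state change.
Op 6: write(P2, v1, 193). refcount(pp1)=3>1 -> COPY to pp3. 4 ppages; refcounts: pp0:1 pp1:2 pp2:2 pp3:1
P0: v0 -> pp0 = 29
P1: v0 -> pp2 = 119
P2: v0 -> pp2 = 119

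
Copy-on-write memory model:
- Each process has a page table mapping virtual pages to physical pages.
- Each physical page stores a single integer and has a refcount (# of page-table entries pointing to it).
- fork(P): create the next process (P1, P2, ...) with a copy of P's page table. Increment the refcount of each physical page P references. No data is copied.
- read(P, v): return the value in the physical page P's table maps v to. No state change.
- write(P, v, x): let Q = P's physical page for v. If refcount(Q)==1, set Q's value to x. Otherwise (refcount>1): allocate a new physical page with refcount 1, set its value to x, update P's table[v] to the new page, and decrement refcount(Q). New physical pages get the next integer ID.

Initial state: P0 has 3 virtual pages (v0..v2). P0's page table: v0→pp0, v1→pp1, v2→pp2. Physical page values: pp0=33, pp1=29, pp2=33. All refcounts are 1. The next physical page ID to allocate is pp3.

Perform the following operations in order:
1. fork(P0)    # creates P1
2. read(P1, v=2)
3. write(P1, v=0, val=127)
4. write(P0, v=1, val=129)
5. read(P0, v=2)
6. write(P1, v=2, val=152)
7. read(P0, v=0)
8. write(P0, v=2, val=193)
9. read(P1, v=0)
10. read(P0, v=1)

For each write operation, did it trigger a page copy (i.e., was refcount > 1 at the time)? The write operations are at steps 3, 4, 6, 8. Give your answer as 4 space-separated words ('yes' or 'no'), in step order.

Op 1: fork(P0) -> P1. 3 ppages; refcounts: pp0:2 pp1:2 pp2:2
Op 2: read(P1, v2) -> 33. No state change.
Op 3: write(P1, v0, 127). refcount(pp0)=2>1 -> COPY to pp3. 4 ppages; refcounts: pp0:1 pp1:2 pp2:2 pp3:1
Op 4: write(P0, v1, 129). refcount(pp1)=2>1 -> COPY to pp4. 5 ppages; refcounts: pp0:1 pp1:1 pp2:2 pp3:1 pp4:1
Op 5: read(P0, v2) -> 33. No state change.
Op 6: write(P1, v2, 152). refcount(pp2)=2>1 -> COPY to pp5. 6 ppages; refcounts: pp0:1 pp1:1 pp2:1 pp3:1 pp4:1 pp5:1
Op 7: read(P0, v0) -> 33. No state change.
Op 8: write(P0, v2, 193). refcount(pp2)=1 -> write in place. 6 ppages; refcounts: pp0:1 pp1:1 pp2:1 pp3:1 pp4:1 pp5:1
Op 9: read(P1, v0) -> 127. No state change.
Op 10: read(P0, v1) -> 129. No state change.

yes yes yes no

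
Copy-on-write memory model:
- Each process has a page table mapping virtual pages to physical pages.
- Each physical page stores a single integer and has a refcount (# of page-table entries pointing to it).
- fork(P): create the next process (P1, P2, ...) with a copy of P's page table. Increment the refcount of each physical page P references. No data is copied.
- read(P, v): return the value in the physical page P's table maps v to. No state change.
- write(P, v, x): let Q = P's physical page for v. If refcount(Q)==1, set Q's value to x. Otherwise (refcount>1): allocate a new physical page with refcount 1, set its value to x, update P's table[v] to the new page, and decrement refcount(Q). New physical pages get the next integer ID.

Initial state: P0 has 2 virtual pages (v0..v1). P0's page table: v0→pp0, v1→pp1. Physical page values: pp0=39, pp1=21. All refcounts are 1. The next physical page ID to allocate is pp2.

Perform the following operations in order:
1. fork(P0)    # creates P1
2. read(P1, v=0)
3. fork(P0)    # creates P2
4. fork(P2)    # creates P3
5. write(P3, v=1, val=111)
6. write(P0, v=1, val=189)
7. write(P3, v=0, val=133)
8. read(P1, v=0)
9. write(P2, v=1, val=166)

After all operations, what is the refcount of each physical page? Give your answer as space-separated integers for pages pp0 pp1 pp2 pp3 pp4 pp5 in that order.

Answer: 3 1 1 1 1 1

Derivation:
Op 1: fork(P0) -> P1. 2 ppages; refcounts: pp0:2 pp1:2
Op 2: read(P1, v0) -> 39. No state change.
Op 3: fork(P0) -> P2. 2 ppages; refcounts: pp0:3 pp1:3
Op 4: fork(P2) -> P3. 2 ppages; refcounts: pp0:4 pp1:4
Op 5: write(P3, v1, 111). refcount(pp1)=4>1 -> COPY to pp2. 3 ppages; refcounts: pp0:4 pp1:3 pp2:1
Op 6: write(P0, v1, 189). refcount(pp1)=3>1 -> COPY to pp3. 4 ppages; refcounts: pp0:4 pp1:2 pp2:1 pp3:1
Op 7: write(P3, v0, 133). refcount(pp0)=4>1 -> COPY to pp4. 5 ppages; refcounts: pp0:3 pp1:2 pp2:1 pp3:1 pp4:1
Op 8: read(P1, v0) -> 39. No state change.
Op 9: write(P2, v1, 166). refcount(pp1)=2>1 -> COPY to pp5. 6 ppages; refcounts: pp0:3 pp1:1 pp2:1 pp3:1 pp4:1 pp5:1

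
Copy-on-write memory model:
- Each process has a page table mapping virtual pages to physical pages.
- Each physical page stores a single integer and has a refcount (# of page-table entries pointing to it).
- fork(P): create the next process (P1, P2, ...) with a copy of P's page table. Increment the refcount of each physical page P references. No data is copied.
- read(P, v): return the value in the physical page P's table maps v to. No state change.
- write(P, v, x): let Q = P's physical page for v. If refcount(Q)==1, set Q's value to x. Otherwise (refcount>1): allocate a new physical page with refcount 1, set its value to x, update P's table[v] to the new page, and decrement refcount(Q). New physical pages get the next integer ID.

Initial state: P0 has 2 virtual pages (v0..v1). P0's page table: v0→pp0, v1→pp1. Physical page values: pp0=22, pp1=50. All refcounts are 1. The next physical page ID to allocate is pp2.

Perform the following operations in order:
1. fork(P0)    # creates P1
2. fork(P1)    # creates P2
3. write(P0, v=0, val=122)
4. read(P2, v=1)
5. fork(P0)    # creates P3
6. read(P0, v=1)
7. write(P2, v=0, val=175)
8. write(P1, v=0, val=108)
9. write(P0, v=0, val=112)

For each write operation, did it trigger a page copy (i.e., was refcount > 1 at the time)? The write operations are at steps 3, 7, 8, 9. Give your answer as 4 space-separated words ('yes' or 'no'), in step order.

Op 1: fork(P0) -> P1. 2 ppages; refcounts: pp0:2 pp1:2
Op 2: fork(P1) -> P2. 2 ppages; refcounts: pp0:3 pp1:3
Op 3: write(P0, v0, 122). refcount(pp0)=3>1 -> COPY to pp2. 3 ppages; refcounts: pp0:2 pp1:3 pp2:1
Op 4: read(P2, v1) -> 50. No state change.
Op 5: fork(P0) -> P3. 3 ppages; refcounts: pp0:2 pp1:4 pp2:2
Op 6: read(P0, v1) -> 50. No state change.
Op 7: write(P2, v0, 175). refcount(pp0)=2>1 -> COPY to pp3. 4 ppages; refcounts: pp0:1 pp1:4 pp2:2 pp3:1
Op 8: write(P1, v0, 108). refcount(pp0)=1 -> write in place. 4 ppages; refcounts: pp0:1 pp1:4 pp2:2 pp3:1
Op 9: write(P0, v0, 112). refcount(pp2)=2>1 -> COPY to pp4. 5 ppages; refcounts: pp0:1 pp1:4 pp2:1 pp3:1 pp4:1

yes yes no yes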